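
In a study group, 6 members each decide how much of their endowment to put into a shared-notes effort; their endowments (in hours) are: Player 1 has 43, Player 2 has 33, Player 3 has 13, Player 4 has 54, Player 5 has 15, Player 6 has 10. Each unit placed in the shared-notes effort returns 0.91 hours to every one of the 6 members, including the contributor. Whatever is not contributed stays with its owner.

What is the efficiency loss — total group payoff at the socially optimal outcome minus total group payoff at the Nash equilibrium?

749.28 hours

The private return per contributed unit is 0.91 < 1 for everyone, so the Nash equilibrium is zero contribution and the group total is Σ E_j = 43 + 33 + 13 + 54 + 15 + 10 = 168.
Each contributed unit returns 5.460 to the group, so the social optimum is full contribution by everyone: group total = 5.460 × 168 = 917.28.
Efficiency loss = (5.460 − 1) × 168 = 749.28.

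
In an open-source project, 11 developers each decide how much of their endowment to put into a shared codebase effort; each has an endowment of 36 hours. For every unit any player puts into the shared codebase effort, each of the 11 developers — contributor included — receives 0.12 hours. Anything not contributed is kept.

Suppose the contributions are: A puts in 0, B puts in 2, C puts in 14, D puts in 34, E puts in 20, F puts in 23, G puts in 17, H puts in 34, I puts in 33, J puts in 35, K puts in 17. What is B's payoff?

Total contributed: 0 + 2 + 14 + 34 + 20 + 23 + 17 + 34 + 33 + 35 + 17 = 229.
Each receives 0.12 × 229 = 27.48 from the shared codebase effort.
B keeps 36 − 2 = 34, so B's payoff is 34 + 27.48 = 61.48.

61.48 hours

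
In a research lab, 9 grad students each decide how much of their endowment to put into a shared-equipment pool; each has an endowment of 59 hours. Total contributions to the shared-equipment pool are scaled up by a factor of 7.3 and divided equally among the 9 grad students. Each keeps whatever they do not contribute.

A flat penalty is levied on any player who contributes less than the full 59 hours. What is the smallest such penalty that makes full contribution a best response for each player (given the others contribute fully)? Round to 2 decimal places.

Given the others contribute fully, the best deviation is to contribute 0 (any partial contribution still incurs the fine and gives up units whose private return 0.8111 is below 1).
Deviating from 59 to 0 saves 59 hours but forfeits the deviator's share of the drop in the shared-equipment pool: 7.3/9 × 59 = 47.86.
So the deviation gain is 59 − 47.86 = 11.14, and the fine must be at least 11.14 hours to wipe it out.

11.14 hours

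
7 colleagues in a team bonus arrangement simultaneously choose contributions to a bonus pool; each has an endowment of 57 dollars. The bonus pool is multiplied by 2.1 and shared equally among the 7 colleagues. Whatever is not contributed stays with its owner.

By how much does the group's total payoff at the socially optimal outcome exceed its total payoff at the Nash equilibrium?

Each contributed unit returns 2.1/7 = 0.3000 to its contributor — below 1 — so contributing 0 is dominant for every player. At the Nash equilibrium everyone keeps their 57, and the group total is 7 × 57 = 399.
Each contributed unit returns 2.100 to the group as a whole (0.3000 to each of 7 players), which exceeds 1, so the social optimum is full contribution: group total = 2.100 × 399 = 837.90.
Efficiency loss = 837.90 − 399 = 438.90.

438.90 dollars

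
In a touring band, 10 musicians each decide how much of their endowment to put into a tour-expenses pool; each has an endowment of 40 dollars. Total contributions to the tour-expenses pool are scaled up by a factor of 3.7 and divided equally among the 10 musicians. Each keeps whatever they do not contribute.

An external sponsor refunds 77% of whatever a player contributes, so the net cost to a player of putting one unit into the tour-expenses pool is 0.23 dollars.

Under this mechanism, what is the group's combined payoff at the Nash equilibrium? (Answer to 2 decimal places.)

With the mechanism, a contributed unit returns (3.7/10) / 0.23 = 1.6087 per unit of net cost to the contributor — now above 1 — so contributing fully is weakly dominant for every player.
So the Nash equilibrium is full contribution by all 10; the group earns 10 × (40 × 0.77 + 3.7 × 40) = 1788.00.

1788.00 dollars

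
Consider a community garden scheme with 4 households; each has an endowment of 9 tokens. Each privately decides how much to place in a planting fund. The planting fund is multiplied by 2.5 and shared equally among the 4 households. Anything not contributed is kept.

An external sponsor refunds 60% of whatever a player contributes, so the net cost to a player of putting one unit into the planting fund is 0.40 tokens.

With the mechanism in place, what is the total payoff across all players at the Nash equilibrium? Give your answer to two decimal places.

111.60 tokens

Under the mechanism each unit contributed yields (2.5/4) / 0.40 = 1.5625 back to its contributor per unit of net cost, which exceeds 1, making full contribution the dominant choice for everyone.
At the Nash equilibrium everyone contributes 9. Group total payoff = 4 × (9 × 0.60 + 2.5 × 9) = 111.60.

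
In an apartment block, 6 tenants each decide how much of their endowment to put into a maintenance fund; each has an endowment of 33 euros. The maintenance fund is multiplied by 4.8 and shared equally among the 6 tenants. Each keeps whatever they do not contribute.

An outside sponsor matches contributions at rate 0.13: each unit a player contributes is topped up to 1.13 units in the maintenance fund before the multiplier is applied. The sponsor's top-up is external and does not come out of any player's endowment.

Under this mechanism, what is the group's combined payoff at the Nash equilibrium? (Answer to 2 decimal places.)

Even with the mechanism, each unit contributed returns only 4.8 × 1.13 / 6 = 0.9040 per unit of net cost, so contributing nothing is still dominant.
Everyone keeps their endowment and the group total is 6 × 33 = 198.

198.00 euros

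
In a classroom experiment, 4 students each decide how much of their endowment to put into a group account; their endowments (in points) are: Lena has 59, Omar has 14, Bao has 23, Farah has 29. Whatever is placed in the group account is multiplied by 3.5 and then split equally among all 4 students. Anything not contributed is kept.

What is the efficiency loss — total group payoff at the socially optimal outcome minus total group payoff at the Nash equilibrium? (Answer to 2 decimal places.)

312.50 points

The private return per contributed unit is 3.5/4 = 0.8750 < 1 for every player regardless of endowment, so the Nash equilibrium is zero contribution and the group total is Σ E_j = 59 + 14 + 23 + 29 = 125.
Each contributed unit returns 3.500 to the group, so the social optimum is full contribution by everyone: group total = 3.500 × 125 = 437.50.
Efficiency loss = (3.500 − 1) × 125 = 312.50.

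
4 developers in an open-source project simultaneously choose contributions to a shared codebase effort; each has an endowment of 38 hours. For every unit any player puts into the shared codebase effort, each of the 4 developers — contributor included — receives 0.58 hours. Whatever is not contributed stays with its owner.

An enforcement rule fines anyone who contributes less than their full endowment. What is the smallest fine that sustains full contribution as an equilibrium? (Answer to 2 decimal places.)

15.96 hours

Given the others contribute fully, the best deviation is to contribute 0 (any partial contribution still incurs the fine and gives up units whose private return 0.58 is below 1).
Deviating from 38 to 0 saves 38 hours but forfeits the deviator's share of the drop in the shared codebase effort: 0.58 × 38 = 22.04.
So the deviation gain is 38 − 22.04 = 15.96, and the fine must be at least 15.96 hours to wipe it out.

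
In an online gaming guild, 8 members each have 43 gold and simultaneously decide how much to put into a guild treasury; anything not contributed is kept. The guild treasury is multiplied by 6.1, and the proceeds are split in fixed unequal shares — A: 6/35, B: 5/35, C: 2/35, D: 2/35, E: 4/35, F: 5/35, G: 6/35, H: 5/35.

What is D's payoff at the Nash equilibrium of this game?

72.98 gold

A player with share s gets back 6.1·s per unit contributed, so full contribution is dominant for anyone with s > 1/6.1 = 0.1639 and zero contribution is dominant for anyone below.
The shares above 0.1639 belong to A and G, contributing 43 each; the remaining 6 contribute 0. Total contributed: 86.
D keeps 43 and receives 6.1 × 86 × 2/35 = 29.98 from the guild treasury, for a payoff of 72.98.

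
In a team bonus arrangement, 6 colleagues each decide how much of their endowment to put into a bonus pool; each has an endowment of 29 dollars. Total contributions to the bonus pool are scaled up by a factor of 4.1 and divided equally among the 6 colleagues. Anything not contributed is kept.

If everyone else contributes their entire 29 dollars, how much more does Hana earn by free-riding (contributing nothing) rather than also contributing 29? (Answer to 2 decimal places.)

Switching from a contribution of 29 to 0 lets Hana keep an extra 29 dollars, but lowers the bonus pool by 29, which costs Hana their own share of that drop: 4.1/6 × 29 = 19.82.
Net gain = 29 − 19.82 = 9.18. The private return per contributed unit (0.6833) is below 1, so free-riding is indeed the best response regardless of what the others do.

9.18 dollars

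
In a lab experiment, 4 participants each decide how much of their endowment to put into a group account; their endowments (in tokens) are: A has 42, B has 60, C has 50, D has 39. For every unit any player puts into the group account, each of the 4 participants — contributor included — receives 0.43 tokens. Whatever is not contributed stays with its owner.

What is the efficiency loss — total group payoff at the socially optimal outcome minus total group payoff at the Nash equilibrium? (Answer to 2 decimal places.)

The private return per contributed unit is 0.43 < 1 for everyone, so the Nash equilibrium is zero contribution and the group total is Σ E_j = 42 + 60 + 50 + 39 = 191.
Each contributed unit returns 1.720 to the group, so the social optimum is full contribution by everyone: group total = 1.720 × 191 = 328.52.
Efficiency loss = (1.720 − 1) × 191 = 137.52.

137.52 tokens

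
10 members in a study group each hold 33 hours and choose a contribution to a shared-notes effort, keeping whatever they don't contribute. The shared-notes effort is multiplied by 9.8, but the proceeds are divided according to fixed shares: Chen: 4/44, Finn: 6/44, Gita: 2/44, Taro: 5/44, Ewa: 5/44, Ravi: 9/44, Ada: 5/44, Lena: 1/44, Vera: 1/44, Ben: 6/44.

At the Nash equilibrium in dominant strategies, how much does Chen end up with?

A player with share s gets back 9.8·s per unit contributed, so full contribution is dominant for anyone with s > 1/9.8 = 0.1020 and zero contribution is dominant for anyone below.
Finn, Taro, Ewa, Ravi, Ada and Ben clear that bar, contributing 33 each; the remaining 4 contribute 0. Total contributed: 198.
Chen keeps 33 and receives 9.8 × 198 × 4/44 = 176.40 from the shared-notes effort, for a payoff of 209.40.

209.40 hours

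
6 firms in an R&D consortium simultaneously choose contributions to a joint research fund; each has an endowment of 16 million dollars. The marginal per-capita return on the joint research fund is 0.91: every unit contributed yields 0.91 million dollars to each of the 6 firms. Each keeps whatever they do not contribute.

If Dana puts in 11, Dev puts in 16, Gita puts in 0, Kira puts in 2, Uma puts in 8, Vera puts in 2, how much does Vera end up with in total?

Total contributed: 11 + 16 + 0 + 2 + 8 + 2 = 39.
Each receives 0.91 × 39 = 35.49 from the joint research fund.
Vera keeps 16 − 2 = 14, so Vera's payoff is 14 + 35.49 = 49.49.

49.49 million dollars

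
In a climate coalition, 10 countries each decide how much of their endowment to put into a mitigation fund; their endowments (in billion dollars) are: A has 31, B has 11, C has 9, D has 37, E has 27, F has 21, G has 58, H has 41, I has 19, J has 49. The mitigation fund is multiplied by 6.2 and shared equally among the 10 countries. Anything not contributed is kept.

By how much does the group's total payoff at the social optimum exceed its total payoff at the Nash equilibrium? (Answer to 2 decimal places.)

The private return per contributed unit is 6.2/10 = 0.6200 < 1 for every player regardless of endowment, so the Nash equilibrium is zero contribution and the group total is Σ E_j = 31 + 11 + 9 + 37 + 27 + 21 + 58 + 41 + 19 + 49 = 303.
Each contributed unit returns 6.200 to the group, so the social optimum is full contribution by everyone: group total = 6.200 × 303 = 1878.60.
Efficiency loss = (6.200 − 1) × 303 = 1575.60.

1575.60 billion dollars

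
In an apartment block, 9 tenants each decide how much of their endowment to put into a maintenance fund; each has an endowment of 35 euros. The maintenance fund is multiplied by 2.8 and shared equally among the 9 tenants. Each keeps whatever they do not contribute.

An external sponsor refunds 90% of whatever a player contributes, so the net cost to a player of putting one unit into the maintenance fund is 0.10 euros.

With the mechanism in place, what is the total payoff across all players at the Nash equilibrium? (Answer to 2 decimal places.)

With the mechanism, a contributed unit returns (2.8/9) / 0.10 = 3.1111 per unit of net cost to the contributor — now above 1 — so contributing fully is weakly dominant for every player.
At the Nash equilibrium everyone contributes 35. Group total payoff = 9 × (35 × 0.90 + 2.8 × 35) = 1165.50.

1165.50 euros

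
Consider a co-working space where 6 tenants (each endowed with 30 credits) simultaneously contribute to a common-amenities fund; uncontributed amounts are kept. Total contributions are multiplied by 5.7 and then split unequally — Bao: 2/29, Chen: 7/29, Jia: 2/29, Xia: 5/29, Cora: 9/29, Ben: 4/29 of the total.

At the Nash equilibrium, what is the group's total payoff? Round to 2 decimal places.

Each unit j contributes comes back to j as 5.7 × (j's share), so j prefers to contribute only if that share exceeds 1/5.7 = 0.1754; otherwise keeping the unit dominates.
The shares above 0.1754 belong to Chen and Cora, contributing 30 each; the remaining 4 contribute 0. Total contributed: 60.
The common-amenities fund pays out 5.7 × 60 = 342.00 in total (split across the unequal shares, but the aggregate is all that matters for the group sum).
The 4 free-riders keep 30 each, adding 120. Group total = 120 + 342.00 = 462.00.

462.00 credits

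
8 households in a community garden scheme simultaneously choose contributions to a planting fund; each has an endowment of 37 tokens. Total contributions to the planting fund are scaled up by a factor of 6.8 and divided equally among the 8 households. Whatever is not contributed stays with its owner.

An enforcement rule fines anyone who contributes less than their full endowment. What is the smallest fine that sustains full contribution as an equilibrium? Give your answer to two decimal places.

Given the others contribute fully, the best deviation is to contribute 0 (any partial contribution still incurs the fine and gives up units whose private return 0.8500 is below 1).
Deviating from 37 to 0 saves 37 tokens but forfeits the deviator's share of the drop in the planting fund: 6.8/8 × 37 = 31.45.
So the deviation gain is 37 − 31.45 = 5.55, and the fine must be at least 5.55 tokens to wipe it out.

5.55 tokens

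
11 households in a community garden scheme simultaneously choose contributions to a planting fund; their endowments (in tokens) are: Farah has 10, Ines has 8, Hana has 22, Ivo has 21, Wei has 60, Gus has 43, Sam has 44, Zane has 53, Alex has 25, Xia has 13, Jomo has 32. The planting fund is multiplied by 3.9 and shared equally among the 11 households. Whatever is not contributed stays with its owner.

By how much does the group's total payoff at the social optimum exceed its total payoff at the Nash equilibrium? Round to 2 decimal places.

959.90 tokens

The private return per contributed unit is 3.9/11 = 0.3545 < 1 for every player regardless of endowment, so the Nash equilibrium is zero contribution and the group total is Σ E_j = 10 + 8 + 22 + 21 + 60 + 43 + 44 + 53 + 25 + 13 + 32 = 331.
Each contributed unit returns 3.900 to the group, so the social optimum is full contribution by everyone: group total = 3.900 × 331 = 1290.90.
Efficiency loss = (3.900 − 1) × 331 = 959.90.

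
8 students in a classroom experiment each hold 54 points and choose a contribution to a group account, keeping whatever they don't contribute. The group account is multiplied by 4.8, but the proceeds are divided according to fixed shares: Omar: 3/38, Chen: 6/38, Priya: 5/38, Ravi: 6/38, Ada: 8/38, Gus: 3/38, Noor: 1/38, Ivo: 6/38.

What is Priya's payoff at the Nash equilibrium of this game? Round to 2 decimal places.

88.11 points

A player with share s gets back 4.8·s per unit contributed, so full contribution is dominant for anyone with s > 1/4.8 = 0.2083 and zero contribution is dominant for anyone below.
Ada alone (share 8/38) is above the threshold, contributing 54; the remaining 7 contribute 0. Total contributed: 54.
Priya keeps 54 and receives 4.8 × 54 × 5/38 = 34.11 from the group account, for a payoff of 88.11.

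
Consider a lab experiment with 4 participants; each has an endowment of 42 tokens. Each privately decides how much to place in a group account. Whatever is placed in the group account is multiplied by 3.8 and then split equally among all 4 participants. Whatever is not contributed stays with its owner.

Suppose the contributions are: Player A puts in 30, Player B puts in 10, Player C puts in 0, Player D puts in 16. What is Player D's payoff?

Total contributed: 30 + 10 + 0 + 16 = 56.
Each receives 3.8 × 56 / 4 = 53.20 from the group account.
Player D keeps 42 − 16 = 26, so Player D's payoff is 26 + 53.20 = 79.20.

79.20 tokens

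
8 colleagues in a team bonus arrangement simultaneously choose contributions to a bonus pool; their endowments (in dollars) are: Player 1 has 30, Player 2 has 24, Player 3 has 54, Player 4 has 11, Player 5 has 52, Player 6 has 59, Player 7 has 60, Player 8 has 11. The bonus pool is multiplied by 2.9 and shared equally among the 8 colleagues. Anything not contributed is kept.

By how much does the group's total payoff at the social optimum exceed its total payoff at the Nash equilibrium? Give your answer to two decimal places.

The private return per contributed unit is 2.9/8 = 0.3625 < 1 for every player regardless of endowment, so the Nash equilibrium is zero contribution and the group total is Σ E_j = 30 + 24 + 54 + 11 + 52 + 59 + 60 + 11 = 301.
Each contributed unit returns 2.900 to the group, so the social optimum is full contribution by everyone: group total = 2.900 × 301 = 872.90.
Efficiency loss = (2.900 − 1) × 301 = 571.90.

571.90 dollars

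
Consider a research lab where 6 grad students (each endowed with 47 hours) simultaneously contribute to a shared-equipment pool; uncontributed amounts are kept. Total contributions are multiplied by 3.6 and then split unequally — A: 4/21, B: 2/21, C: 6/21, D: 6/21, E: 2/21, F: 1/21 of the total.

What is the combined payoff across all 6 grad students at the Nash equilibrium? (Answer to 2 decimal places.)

526.40 hours

Each unit j contributes comes back to j as 3.6 × (j's share), so j prefers to contribute only if that share exceeds 1/3.6 = 0.2778; otherwise keeping the unit dominates.
C and D are above the threshold, contributing 47 each; the remaining 4 contribute 0. Total contributed: 94.
The shared-equipment pool pays out 3.6 × 94 = 338.40 in total (split across the unequal shares, but the aggregate is all that matters for the group sum).
The 4 free-riders keep 47 each, adding 188. Group total = 188 + 338.40 = 526.40.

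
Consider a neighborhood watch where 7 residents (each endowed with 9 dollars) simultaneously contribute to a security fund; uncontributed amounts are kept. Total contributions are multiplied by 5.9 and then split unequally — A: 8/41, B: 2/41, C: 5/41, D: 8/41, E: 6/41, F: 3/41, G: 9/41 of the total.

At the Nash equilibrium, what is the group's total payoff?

For player j, contributing a unit is worthwhile iff 5.9 × (j's share) ≥ 1, i.e. iff j's share is at least 0.1695.
The shares above 0.1695 belong to A, D and G, contributing 9 each; the remaining 4 contribute 0. Total contributed: 27.
The security fund pays out 5.9 × 27 = 159.30 in total (split across the unequal shares, but the aggregate is all that matters for the group sum).
The 4 free-riders keep 9 each, adding 36. Group total = 36 + 159.30 = 195.30.

195.30 dollars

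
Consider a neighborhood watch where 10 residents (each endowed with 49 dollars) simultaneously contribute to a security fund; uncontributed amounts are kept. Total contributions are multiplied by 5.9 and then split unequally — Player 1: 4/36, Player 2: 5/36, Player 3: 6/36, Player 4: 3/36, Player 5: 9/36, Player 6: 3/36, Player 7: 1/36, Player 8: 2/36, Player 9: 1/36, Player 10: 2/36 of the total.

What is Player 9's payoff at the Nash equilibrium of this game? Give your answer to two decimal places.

For player j, contributing a unit is worthwhile iff 5.9 × (j's share) ≥ 1, i.e. iff j's share is at least 0.1695.
Player 5 alone (share 9/36) is above the threshold, contributing 49; the remaining 9 contribute 0. Total contributed: 49.
Player 9 keeps 49 and receives 5.9 × 49 × 1/36 = 8.03 from the security fund, for a payoff of 57.03.

57.03 dollars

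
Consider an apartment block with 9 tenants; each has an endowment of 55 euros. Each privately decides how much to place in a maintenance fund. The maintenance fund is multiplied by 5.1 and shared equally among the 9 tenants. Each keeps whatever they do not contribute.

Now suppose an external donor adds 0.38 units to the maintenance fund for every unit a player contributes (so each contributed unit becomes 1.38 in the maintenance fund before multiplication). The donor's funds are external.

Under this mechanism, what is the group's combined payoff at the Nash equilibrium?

With the mechanism, a contributed unit returns 5.1 × 1.38 / 9 = 0.7820 per unit of net cost — still below 1 — so contributing 0 remains dominant for every player.
At the Nash equilibrium no one contributes; group total payoff = 9 × 55 = 495.

495.00 euros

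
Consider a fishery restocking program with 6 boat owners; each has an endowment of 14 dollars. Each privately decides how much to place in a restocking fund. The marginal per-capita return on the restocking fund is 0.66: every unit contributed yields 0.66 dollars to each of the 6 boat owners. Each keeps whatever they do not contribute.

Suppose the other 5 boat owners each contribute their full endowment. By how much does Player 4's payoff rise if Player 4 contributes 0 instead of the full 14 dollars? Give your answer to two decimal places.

Switching from a contribution of 14 to 0 lets Player 4 keep an extra 14 dollars, but lowers the restocking fund by 14, which costs Player 4 their own share of that drop: 0.66 × 14 = 9.24.
Net gain = 14 − 9.24 = 4.76. The private return per contributed unit (0.66) is below 1, so free-riding is indeed the best response regardless of what the others do.

4.76 dollars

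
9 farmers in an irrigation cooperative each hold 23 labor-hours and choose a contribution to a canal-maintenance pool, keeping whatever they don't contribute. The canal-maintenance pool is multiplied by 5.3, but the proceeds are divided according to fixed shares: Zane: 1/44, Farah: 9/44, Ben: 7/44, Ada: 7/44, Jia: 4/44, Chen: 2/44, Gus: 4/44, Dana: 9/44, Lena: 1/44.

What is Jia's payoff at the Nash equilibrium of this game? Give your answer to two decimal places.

A player with share s gets back 5.3·s per unit contributed, so full contribution is dominant for anyone with s > 1/5.3 = 0.1887 and zero contribution is dominant for anyone below.
The shares above 0.1887 belong to Farah and Dana, contributing 23 each; the remaining 7 contribute 0. Total contributed: 46.
Jia keeps 23 and receives 5.3 × 46 × 4/44 = 22.16 from the canal-maintenance pool, for a payoff of 45.16.

45.16 labor-hours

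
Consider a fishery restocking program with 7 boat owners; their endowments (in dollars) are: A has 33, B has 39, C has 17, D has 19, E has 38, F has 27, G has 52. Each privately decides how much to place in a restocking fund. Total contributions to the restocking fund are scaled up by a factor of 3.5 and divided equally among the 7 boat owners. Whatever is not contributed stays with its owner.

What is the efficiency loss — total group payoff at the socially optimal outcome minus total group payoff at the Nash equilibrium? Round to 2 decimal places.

562.50 dollars

The private return per contributed unit is 3.5/7 = 0.5000 < 1 for every player regardless of endowment, so the Nash equilibrium is zero contribution and the group total is Σ E_j = 33 + 39 + 17 + 19 + 38 + 27 + 52 = 225.
Each contributed unit returns 3.500 to the group, so the social optimum is full contribution by everyone: group total = 3.500 × 225 = 787.50.
Efficiency loss = (3.500 − 1) × 225 = 562.50.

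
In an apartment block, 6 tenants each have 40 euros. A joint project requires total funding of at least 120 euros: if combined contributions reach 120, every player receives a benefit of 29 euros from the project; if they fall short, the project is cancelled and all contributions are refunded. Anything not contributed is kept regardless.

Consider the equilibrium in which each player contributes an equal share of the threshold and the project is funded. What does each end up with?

Equal share of the threshold: 120/6 = 20.
At this profile no one gains by cutting their contribution: any cut drops the total below 120, the project is cancelled, contributions are refunded, and the deviator ends with 40, which is less than 40 − 20 + 29 = 49. Contributing more than 20 just wastes the excess. So contributing exactly 20 is a best response.
Each player's payoff: 40 − 20 + 29 = 49.

49 euros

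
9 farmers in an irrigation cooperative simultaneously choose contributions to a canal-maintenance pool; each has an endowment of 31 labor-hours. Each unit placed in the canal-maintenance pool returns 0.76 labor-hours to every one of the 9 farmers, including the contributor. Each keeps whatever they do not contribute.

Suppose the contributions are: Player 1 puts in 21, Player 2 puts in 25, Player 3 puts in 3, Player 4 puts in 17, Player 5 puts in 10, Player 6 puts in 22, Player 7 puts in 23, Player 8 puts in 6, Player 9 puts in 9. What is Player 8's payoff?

128.36 labor-hours

Total contributed: 21 + 25 + 3 + 17 + 10 + 22 + 23 + 6 + 9 = 136.
Each receives 0.76 × 136 = 103.36 from the canal-maintenance pool.
Player 8 keeps 31 − 6 = 25, so Player 8's payoff is 25 + 103.36 = 128.36.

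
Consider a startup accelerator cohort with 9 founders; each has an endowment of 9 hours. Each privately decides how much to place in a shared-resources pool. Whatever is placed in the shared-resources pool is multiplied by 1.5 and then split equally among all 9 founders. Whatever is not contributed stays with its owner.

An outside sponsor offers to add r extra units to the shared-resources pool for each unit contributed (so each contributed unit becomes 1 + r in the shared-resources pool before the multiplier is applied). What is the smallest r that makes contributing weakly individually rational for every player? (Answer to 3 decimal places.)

With matching at rate r, one contributed unit becomes (1 + r) in the shared-resources pool and returns 1.5 × (1 + r) / 9 to the contributor.
Setting this equal to 1: 1 + r = 9/1.5 = 6.0000.
So the minimum matching rate is r = 6.0000 − 1 = 5.000.

5.000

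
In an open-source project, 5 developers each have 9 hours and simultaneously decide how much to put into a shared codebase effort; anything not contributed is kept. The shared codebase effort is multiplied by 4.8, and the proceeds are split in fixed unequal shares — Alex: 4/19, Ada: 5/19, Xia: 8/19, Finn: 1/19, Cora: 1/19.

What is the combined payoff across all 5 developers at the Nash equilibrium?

For player j, contributing a unit is worthwhile iff 4.8 × (j's share) ≥ 1, i.e. iff j's share is at least 0.2083.
Alex, Ada and Xia are above the threshold, contributing 9 each; the remaining 2 contribute 0. Total contributed: 27.
The shared codebase effort pays out 4.8 × 27 = 129.60 in total (split across the unequal shares, but the aggregate is all that matters for the group sum).
The 2 free-riders keep 9 each, adding 18. Group total = 18 + 129.60 = 147.60.

147.60 hours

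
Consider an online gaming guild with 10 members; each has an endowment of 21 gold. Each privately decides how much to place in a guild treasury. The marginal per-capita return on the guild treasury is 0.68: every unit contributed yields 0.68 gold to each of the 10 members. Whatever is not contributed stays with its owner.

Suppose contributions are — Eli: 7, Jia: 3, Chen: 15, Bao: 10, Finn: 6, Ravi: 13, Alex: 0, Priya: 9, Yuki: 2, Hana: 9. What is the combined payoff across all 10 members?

639.20 gold

Total contributed: 7 + 3 + 15 + 10 + 6 + 13 + 0 + 9 + 2 + 9 = 74; total kept: 10 × 21 − 74 = 136.
The guild treasury pays out 0.68 × 10 × 74 = 503.20 in aggregate.
Group total = 136 + 503.20 = 639.20.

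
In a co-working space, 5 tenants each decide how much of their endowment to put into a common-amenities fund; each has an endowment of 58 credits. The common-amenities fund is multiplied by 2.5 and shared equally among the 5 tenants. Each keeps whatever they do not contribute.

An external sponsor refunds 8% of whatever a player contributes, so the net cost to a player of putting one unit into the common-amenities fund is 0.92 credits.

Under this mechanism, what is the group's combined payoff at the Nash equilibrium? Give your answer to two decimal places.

Even with the mechanism, each unit contributed returns only (2.5/5) / 0.92 = 0.5435 per unit of net cost, so contributing nothing is still dominant.
Everyone keeps their endowment and the group total is 5 × 58 = 290.

290.00 credits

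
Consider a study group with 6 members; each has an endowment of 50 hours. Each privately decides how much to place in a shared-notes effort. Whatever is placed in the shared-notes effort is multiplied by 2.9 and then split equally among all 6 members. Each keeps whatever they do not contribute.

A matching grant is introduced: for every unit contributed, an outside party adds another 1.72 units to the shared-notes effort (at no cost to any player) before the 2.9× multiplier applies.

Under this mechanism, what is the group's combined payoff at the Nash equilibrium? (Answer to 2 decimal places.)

Under the mechanism each unit contributed yields 2.9 × 2.72 / 6 = 1.3147 back to its contributor per unit of net cost, which exceeds 1, making full contribution the dominant choice for everyone.
So the Nash equilibrium is full contribution by all 6; the group earns 2.9 × 2.72 × 300 = 2366.40.

2366.40 hours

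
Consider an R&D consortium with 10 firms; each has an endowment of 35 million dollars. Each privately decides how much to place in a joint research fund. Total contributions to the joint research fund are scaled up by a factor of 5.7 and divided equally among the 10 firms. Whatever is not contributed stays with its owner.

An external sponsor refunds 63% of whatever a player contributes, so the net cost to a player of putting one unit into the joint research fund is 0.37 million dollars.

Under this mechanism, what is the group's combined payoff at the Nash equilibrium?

2215.50 million dollars

Under the mechanism each unit contributed yields (5.7/10) / 0.37 = 1.5405 back to its contributor per unit of net cost, which exceeds 1, making full contribution the dominant choice for everyone.
At the Nash equilibrium everyone contributes 35. Group total payoff = 10 × (35 × 0.63 + 5.7 × 35) = 2215.50.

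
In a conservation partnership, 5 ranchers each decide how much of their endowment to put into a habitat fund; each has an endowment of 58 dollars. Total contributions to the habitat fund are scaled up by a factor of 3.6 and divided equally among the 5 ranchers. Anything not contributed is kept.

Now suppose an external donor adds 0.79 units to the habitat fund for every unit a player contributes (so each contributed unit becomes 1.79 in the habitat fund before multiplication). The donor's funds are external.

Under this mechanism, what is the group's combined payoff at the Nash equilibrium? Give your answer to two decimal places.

The effective private return per unit is now 3.6 × 1.79 / 5 = 1.2888 > 1, so every player's dominant strategy flips to full contribution.
So the Nash equilibrium is full contribution by all 5; the group earns 3.6 × 1.79 × 290 = 1868.76.

1868.76 dollars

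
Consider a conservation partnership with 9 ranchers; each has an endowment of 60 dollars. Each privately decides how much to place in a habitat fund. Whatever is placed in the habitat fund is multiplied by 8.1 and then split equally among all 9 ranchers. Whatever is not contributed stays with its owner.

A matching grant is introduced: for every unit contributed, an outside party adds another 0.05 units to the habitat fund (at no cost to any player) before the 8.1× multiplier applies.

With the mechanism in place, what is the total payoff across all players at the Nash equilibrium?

With the mechanism, a contributed unit returns 8.1 × 1.05 / 9 = 0.9450 per unit of net cost — still below 1 — so contributing 0 remains dominant for every player.
Everyone keeps their endowment and the group total is 9 × 60 = 540.

540.00 dollars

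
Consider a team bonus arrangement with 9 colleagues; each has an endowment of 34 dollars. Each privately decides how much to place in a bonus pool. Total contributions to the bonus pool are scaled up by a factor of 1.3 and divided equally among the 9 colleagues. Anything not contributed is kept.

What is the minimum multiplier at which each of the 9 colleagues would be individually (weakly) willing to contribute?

9

A contributed unit returns (multiplier)/9 to its contributor.
This reaches 1 exactly when the multiplier is 9.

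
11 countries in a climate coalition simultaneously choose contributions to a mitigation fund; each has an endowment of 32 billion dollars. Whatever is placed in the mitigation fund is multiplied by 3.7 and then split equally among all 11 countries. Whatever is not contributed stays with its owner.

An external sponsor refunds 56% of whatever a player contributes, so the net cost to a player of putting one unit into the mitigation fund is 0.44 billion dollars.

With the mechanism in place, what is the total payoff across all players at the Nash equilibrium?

352.00 billion dollars

With the mechanism, a contributed unit returns (3.7/11) / 0.44 = 0.7645 per unit of net cost — still below 1 — so contributing 0 remains dominant for every player.
Everyone keeps their endowment and the group total is 11 × 32 = 352.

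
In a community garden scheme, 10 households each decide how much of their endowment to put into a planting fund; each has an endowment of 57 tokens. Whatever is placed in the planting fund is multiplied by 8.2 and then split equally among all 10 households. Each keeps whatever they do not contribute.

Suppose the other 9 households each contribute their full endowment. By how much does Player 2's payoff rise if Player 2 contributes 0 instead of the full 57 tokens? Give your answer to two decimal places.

10.26 tokens

Switching from a contribution of 57 to 0 lets Player 2 keep an extra 57 tokens, but lowers the planting fund by 57, which costs Player 2 their own share of that drop: 8.2/10 × 57 = 46.74.
Net gain = 57 − 46.74 = 10.26. The private return per contributed unit (0.8200) is below 1, so free-riding is indeed the best response regardless of what the others do.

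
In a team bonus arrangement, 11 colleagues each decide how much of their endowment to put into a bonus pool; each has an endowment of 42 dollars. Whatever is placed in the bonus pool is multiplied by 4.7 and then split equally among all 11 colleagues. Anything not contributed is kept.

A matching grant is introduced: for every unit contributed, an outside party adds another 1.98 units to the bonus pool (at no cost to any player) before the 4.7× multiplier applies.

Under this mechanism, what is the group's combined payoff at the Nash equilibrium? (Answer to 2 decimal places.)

With the mechanism, a contributed unit returns 4.7 × 2.98 / 11 = 1.2733 per unit of net cost to the contributor — now above 1 — so contributing fully is weakly dominant for every player.
At the Nash equilibrium everyone contributes 42. Group total payoff = 4.7 × 2.98 × 462 = 6470.77.

6470.77 dollars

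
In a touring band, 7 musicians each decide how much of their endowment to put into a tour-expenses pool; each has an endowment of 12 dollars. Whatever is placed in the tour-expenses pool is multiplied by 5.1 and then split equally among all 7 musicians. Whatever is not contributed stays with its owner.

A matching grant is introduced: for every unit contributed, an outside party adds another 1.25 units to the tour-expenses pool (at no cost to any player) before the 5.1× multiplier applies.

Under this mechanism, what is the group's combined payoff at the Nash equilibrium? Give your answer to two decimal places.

The effective private return per unit is now 5.1 × 2.25 / 7 = 1.6393 > 1, so every player's dominant strategy flips to full contribution.
So the Nash equilibrium is full contribution by all 7; the group earns 5.1 × 2.25 × 84 = 963.90.

963.90 dollars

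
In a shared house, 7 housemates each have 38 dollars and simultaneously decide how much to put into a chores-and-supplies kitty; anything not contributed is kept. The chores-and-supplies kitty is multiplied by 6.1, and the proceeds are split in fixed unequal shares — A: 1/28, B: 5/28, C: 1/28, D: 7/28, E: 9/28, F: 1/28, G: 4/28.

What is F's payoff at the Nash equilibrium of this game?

62.84 dollars

Player j's private return per contributed unit is 6.1 × (j's share). Contributing is weakly dominant for j when that share is at least 1/6.1 = 0.1639, and contributing 0 is dominant otherwise.
B, D and E are above the threshold, contributing 38 each; the remaining 4 contribute 0. Total contributed: 114.
F keeps 38 and receives 6.1 × 114 × 1/28 = 24.84 from the chores-and-supplies kitty, for a payoff of 62.84.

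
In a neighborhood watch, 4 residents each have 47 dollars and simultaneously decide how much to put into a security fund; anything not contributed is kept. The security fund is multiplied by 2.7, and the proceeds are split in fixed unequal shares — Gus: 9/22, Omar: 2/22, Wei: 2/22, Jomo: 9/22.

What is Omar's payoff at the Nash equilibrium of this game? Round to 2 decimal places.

70.07 dollars

A player with share s gets back 2.7·s per unit contributed, so full contribution is dominant for anyone with s > 1/2.7 = 0.3704 and zero contribution is dominant for anyone below.
The shares above 0.3704 belong to Gus and Jomo, contributing 47 each; the remaining 2 contribute 0. Total contributed: 94.
Omar keeps 47 and receives 2.7 × 94 × 2/22 = 23.07 from the security fund, for a payoff of 70.07.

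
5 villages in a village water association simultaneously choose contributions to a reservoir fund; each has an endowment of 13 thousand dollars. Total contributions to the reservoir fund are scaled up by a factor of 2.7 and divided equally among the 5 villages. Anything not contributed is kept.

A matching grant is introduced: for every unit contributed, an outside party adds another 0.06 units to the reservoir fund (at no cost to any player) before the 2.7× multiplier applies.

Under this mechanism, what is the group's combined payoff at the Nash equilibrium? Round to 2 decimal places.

65.00 thousand dollars

With the mechanism, a contributed unit returns 2.7 × 1.06 / 5 = 0.5724 per unit of net cost — still below 1 — so contributing 0 remains dominant for every player.
At the Nash equilibrium no one contributes; group total payoff = 5 × 13 = 65.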